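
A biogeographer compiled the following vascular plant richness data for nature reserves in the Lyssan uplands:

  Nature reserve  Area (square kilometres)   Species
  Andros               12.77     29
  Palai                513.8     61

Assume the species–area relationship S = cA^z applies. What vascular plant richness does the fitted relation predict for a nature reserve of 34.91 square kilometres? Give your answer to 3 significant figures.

35.5

z = ln(61/29) / ln(513.8/12.77) = 0.7436 / 3.6947 = 0.2013
c = 29 / 12.77^0.2013 = 29 / 1.67 = 17.37
S₃ = 17.37 × 34.91^0.2013 = 17.37 × 2.044 ≈ 35.51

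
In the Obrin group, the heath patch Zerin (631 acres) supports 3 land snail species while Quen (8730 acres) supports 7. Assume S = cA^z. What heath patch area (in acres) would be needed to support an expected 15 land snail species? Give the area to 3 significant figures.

92800 acres

z = ln(7/3) / ln(8730/631) = 0.8473 / 2.6272 = 0.3225
c = 3 / 631^0.3225 = 3 / 7.999 = 0.3751
A = (15/0.3751)^(1/0.3225) ⇒ ln A = ln(39.99)/0.3225 = 11.4377
A = e^11.4377 ≈ 92752 acres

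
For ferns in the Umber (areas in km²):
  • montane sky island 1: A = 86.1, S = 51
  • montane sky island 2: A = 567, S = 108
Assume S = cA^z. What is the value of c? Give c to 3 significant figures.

8.66

z = ln(S₂/S₁) / ln(A₂/A₁) = ln(108/51) / ln(567/86.1) = 0.7503 / 1.8848 = 0.3981
c = S₁ / A₁^z = 51 / 86.1^0.3981 = 51 / 5.892 = 8.656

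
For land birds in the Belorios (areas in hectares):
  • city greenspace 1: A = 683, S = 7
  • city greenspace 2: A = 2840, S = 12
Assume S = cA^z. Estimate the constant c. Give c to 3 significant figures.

z = ln(S₂/S₁) / ln(A₂/A₁) = ln(12/7) / ln(2840/683) = 0.5390 / 1.4251 = 0.3782
c = S₁ / A₁^z = 7 / 683^0.3782 = 7 / 11.8 = 0.593

0.593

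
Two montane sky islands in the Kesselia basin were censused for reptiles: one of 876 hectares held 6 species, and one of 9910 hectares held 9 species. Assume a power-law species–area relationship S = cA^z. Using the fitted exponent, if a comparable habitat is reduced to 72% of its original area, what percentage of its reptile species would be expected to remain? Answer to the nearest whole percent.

z = ln(9/6) / ln(9910/876) = 0.4055 / 2.4259 = 0.1671
S_new/S_old = (A_new/A_old)^z = 0.72^0.1671 = exp(0.1671 × -0.3285) = 0.9466

95%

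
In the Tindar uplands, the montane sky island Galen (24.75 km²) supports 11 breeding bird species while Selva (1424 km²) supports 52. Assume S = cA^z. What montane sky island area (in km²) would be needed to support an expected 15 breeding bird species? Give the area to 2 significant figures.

56 km²

z = ln(52/11) / ln(1424/24.75) = 1.5533 / 4.0524 = 0.3833
c = 11 / 24.75^0.3833 = 11 / 3.421 = 3.215
A = (15/3.215)^(1/0.3833) ⇒ ln A = ln(4.665)/0.3833 = 4.0180
A = e^4.0180 ≈ 55.59 km²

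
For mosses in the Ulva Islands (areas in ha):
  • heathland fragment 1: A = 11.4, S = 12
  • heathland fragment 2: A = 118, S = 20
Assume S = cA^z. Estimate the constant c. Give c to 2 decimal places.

7.05

z = ln(S₂/S₁) / ln(A₂/A₁) = ln(20/12) / ln(118/11.4) = 0.5108 / 2.3371 = 0.2186
c = S₁ / A₁^z = 12 / 11.4^0.2186 = 12 / 1.702 = 7.05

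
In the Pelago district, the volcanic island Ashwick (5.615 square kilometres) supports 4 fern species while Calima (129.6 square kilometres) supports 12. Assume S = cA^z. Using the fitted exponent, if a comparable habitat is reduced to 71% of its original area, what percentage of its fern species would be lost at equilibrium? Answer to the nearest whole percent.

11%

z = ln(12/4) / ln(129.6/5.615) = 1.0986 / 3.1390 = 0.3500
S_new/S_old = (A_new/A_old)^z = 0.71^0.3500 = exp(0.3500 × -0.3425) = 0.887
Fraction lost = 1 − 0.887 = 0.113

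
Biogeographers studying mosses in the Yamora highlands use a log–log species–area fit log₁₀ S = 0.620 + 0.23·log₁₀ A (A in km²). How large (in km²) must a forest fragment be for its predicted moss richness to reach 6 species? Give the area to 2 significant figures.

6 = 4.169 × A^0.23  ⇒  A^0.23 = 6/4.169 = 1.439
ln A = ln(1.439) / 0.23 = 0.3642 / 0.23 = 1.5833
A = e^1.5833 ≈ 4.871 km²

4.9 km²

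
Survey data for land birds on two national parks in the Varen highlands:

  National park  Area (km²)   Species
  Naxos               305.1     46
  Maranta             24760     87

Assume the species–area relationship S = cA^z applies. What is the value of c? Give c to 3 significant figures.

z = ln(S₂/S₁) / ln(A₂/A₁) = ln(87/46) / ln(24760/305.1) = 0.6373 / 4.3963 = 0.1450
c = S₁ / A₁^z = 46 / 305.1^0.1450 = 46 / 2.292 = 20.07

20.1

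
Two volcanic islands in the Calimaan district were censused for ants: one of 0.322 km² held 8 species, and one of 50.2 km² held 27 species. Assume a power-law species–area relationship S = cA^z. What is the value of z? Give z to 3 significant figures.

0.241

Taking logs: ln S = ln c + z ln A, so z = (ln S₂ − ln S₁)/(ln A₂ − ln A₁).
z = ln(27/8) / ln(50.2/0.322) = ln(3.375) / ln(155.9) = 1.2164 / 5.0492 = 0.2409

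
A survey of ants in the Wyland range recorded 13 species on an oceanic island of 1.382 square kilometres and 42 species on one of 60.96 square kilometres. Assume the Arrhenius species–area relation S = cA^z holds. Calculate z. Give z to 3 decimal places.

0.310

Taking logs: ln S = ln c + z ln A, so z = (ln S₂ − ln S₁)/(ln A₂ − ln A₁).
z = ln(42/13) / ln(60.96/1.382) = ln(3.231) / ln(44.11) = 1.1727 / 3.7867 = 0.3097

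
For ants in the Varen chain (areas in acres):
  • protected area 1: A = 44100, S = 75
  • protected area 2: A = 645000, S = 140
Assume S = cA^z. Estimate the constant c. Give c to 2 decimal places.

z = ln(S₂/S₁) / ln(A₂/A₁) = ln(140/75) / ln(645000/44100) = 0.6242 / 2.6828 = 0.2327
c = S₁ / A₁^z = 75 / 44100^0.2327 = 75 / 12.04 = 6.231

6.23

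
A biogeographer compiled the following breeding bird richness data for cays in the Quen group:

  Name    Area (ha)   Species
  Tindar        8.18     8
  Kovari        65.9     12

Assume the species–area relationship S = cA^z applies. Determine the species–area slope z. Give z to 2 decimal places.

Taking logs: ln S = ln c + z ln A, so z = (ln S₂ − ln S₁)/(ln A₂ − ln A₁).
z = ln(12/8) / ln(65.9/8.18) = ln(1.5) / ln(8.056) = 0.4055 / 2.0864 = 0.1943

0.19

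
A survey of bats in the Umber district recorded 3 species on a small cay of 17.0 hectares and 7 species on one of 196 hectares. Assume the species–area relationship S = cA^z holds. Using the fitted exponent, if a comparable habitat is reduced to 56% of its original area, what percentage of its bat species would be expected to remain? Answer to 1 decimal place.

z = ln(7/3) / ln(196/17) = 0.8473 / 2.4449 = 0.3466
S_new/S_old = (A_new/A_old)^z = 0.56^0.3466 = exp(0.3466 × -0.5798) = 0.818

81.8%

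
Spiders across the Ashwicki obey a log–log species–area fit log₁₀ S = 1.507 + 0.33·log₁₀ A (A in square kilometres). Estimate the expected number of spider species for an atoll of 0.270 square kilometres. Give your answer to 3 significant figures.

20.9

S = 32.14 × 0.27^0.33
ln S = ln 32.14 + 0.33 × ln 0.27 = 3.4700 + 0.33 × -1.3093 = 3.0379
S = e^3.0379 ≈ 20.86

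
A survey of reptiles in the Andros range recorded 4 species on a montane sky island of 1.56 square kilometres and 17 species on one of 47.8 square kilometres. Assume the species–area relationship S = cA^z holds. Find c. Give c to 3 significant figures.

3.31

z = ln(S₂/S₁) / ln(A₂/A₁) = ln(17/4) / ln(47.8/1.56) = 1.4469 / 3.4223 = 0.4228
c = S₁ / A₁^z = 4 / 1.56^0.4228 = 4 / 1.207 = 3.314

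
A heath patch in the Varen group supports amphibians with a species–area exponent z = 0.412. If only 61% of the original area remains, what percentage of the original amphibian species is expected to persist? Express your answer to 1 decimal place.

S_new/S_old = (A_new/A_old)^z = 0.61^0.412
= exp(0.412 × ln 0.61) = exp(0.412 × -0.4943) = exp(-0.2037) ≈ 0.8157

81.6%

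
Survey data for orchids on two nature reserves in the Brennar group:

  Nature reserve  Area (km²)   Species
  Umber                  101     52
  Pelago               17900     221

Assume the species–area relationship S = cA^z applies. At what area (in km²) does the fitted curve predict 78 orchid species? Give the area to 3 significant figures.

z = ln(221/52) / ln(17900/101) = 1.4469 / 5.1774 = 0.2795
c = 52 / 101^0.2795 = 52 / 3.632 = 14.32
A = (78/14.32)^(1/0.2795) ⇒ ln A = ln(5.448)/0.2795 = 6.0660
A = e^6.0660 ≈ 430.9 km²

431 km²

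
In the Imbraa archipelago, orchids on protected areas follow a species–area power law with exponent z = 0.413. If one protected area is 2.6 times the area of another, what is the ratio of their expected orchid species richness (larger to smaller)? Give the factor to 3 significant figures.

1.48

S₂/S₁ = (A₂/A₁)^z = 2.6^0.413
ln(S₂/S₁) = 0.413 × ln 2.6 = 0.413 × 0.9555 = 0.3946
S₂/S₁ = e^0.3946 ≈ 1.484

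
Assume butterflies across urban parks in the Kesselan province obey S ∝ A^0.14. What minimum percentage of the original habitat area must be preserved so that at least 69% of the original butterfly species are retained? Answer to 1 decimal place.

7.1%

Need (A_new/A_old)^0.14 = 0.69, so A_new/A_old = 0.69^(1/0.14) = 0.69^7.143
ln(A_new/A_old) = ln 0.69 / 0.14 = -0.3711 / 0.14 = -2.6505
A_new/A_old = e^-2.6505 ≈ 0.07062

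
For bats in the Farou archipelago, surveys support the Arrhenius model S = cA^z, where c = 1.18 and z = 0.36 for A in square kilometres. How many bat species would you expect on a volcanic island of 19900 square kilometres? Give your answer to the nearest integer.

S = 1.18 × 19900^0.36
ln S = ln 1.18 + 0.36 × ln 19900 = 0.1655 + 0.36 × 9.8985 = 3.7290
S = e^3.7290 ≈ 41.64

42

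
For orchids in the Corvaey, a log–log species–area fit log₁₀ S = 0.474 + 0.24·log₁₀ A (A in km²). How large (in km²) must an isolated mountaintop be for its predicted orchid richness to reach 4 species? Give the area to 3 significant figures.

3.42 km²

4 = 2.979 × A^0.24  ⇒  A^0.24 = 4/2.979 = 1.343
ln A = ln(1.343) / 0.24 = 0.2949 / 0.24 = 1.2286
A = e^1.2286 ≈ 3.417 km²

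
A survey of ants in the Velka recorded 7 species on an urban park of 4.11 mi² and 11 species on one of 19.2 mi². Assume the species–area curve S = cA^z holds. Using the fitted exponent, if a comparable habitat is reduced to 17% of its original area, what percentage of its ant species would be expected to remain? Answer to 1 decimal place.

z = ln(11/7) / ln(19.2/4.11) = 0.4520 / 1.5415 = 0.2932
S_new/S_old = (A_new/A_old)^z = 0.17^0.2932 = exp(0.2932 × -1.7720) = 0.5948

59.5%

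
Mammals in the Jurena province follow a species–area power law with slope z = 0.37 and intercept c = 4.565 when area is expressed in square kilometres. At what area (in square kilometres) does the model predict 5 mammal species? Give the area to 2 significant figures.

1.3 square kilometres

5 = 4.565 × A^0.37  ⇒  A^0.37 = 5/4.565 = 1.095
ln A = ln(1.095) / 0.37 = 0.0910 / 0.37 = 0.2460
A = e^0.2460 ≈ 1.279 square kilometres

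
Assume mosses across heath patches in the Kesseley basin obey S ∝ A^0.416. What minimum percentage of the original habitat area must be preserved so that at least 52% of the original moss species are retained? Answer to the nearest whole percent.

Need (A_new/A_old)^0.416 = 0.52, so A_new/A_old = 0.52^(1/0.416) = 0.52^2.404
ln(A_new/A_old) = ln 0.52 / 0.416 = -0.6539 / 0.416 = -1.5719
A_new/A_old = e^-1.5719 ≈ 0.2076

21%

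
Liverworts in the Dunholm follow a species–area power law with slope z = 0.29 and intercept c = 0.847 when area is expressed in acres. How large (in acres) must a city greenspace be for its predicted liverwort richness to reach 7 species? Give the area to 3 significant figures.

7 = 0.847 × A^0.29  ⇒  A^0.29 = 7/0.847 = 8.264
ln A = ln(8.264) / 0.29 = 2.1120 / 0.29 = 7.2826
A = e^7.2826 ≈ 1455 acres

1450 acres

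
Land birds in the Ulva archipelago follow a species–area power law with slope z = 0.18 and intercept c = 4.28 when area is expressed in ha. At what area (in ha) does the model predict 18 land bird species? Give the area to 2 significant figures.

18 = 4.28 × A^0.18  ⇒  A^0.18 = 18/4.28 = 4.206
ln A = ln(4.206) / 0.18 = 1.4364 / 0.18 = 7.9801
A = e^7.9801 ≈ 2922 ha

2900 ha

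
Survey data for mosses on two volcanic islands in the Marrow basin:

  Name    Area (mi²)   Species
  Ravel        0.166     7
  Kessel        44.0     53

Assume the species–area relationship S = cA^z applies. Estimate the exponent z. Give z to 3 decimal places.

Taking logs: ln S = ln c + z ln A, so z = (ln S₂ − ln S₁)/(ln A₂ − ln A₁).
z = ln(53/7) / ln(44/0.166) = ln(7.571) / ln(265.1) = 2.0244 / 5.5800 = 0.3628

0.363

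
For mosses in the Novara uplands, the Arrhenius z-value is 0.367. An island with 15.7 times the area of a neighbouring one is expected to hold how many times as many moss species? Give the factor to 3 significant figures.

S₂/S₁ = (A₂/A₁)^z = 15.7^0.367
ln(S₂/S₁) = 0.367 × ln 15.7 = 0.367 × 2.7537 = 1.0106
S₂/S₁ = e^1.0106 ≈ 2.747

2.75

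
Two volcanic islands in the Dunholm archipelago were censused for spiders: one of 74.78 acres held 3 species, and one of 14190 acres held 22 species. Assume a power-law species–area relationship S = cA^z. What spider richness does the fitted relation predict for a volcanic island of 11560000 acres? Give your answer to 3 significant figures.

281

z = ln(22/3) / ln(14190/74.78) = 1.9924 / 5.2457 = 0.3798
c = 3 / 74.78^0.3798 = 3 / 5.149 = 0.5827
S₃ = 0.5827 × 11560000^0.3798 = 0.5827 × 481.6 ≈ 280.6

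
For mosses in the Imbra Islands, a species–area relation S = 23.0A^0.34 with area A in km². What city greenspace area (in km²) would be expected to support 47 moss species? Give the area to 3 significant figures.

47 = 23 × A^0.34  ⇒  A^0.34 = 47/23 = 2.043
ln A = ln(2.043) / 0.34 = 0.7147 / 0.34 = 2.1019
A = e^2.1019 ≈ 8.182 km²

8.18 km²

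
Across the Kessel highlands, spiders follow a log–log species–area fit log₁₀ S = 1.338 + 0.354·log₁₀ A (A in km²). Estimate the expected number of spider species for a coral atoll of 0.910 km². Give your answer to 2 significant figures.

21

S = 21.78 × 0.91^0.354 = 21.78 × 0.9672 ≈ 21.06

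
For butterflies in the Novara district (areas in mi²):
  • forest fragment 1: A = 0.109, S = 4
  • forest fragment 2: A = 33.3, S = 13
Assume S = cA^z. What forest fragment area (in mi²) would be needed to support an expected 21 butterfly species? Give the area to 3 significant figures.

z = ln(13/4) / ln(33.3/0.109) = 1.1787 / 5.7220 = 0.2060
c = 4 / 0.109^0.2060 = 4 / 0.6335 = 6.314
A = (21/6.314)^(1/0.2060) ⇒ ln A = ln(3.326)/0.2060 = 5.8337
A = e^5.8337 ≈ 341.6 mi²

342 mi²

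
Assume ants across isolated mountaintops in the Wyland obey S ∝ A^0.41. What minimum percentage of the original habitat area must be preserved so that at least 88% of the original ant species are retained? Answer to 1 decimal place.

73.2%

Need (A_new/A_old)^0.41 = 0.88, so A_new/A_old = 0.88^(1/0.41) = 0.88^2.439
ln(A_new/A_old) = ln 0.88 / 0.41 = -0.1278 / 0.41 = -0.3118
A_new/A_old = e^-0.3118 ≈ 0.7321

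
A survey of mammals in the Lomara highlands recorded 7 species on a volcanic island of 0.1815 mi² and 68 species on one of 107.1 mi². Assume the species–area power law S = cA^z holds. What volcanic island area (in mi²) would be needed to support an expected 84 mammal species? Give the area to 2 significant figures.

z = ln(68/7) / ln(107.1/0.1815) = 2.2736 / 6.3803 = 0.3563
c = 7 / 0.1815^0.3563 = 7 / 0.5444 = 12.86
A = (84/12.86)^(1/0.3563) ⇒ ln A = ln(6.533)/0.3563 = 5.2667
A = e^5.2667 ≈ 193.8 mi²

190 mi²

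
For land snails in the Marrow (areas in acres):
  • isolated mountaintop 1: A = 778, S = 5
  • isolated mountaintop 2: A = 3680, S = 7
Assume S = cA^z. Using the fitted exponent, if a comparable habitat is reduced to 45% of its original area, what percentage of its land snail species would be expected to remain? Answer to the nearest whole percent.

84%

z = ln(7/5) / ln(3680/778) = 0.3365 / 1.5539 = 0.2165
S_new/S_old = (A_new/A_old)^z = 0.45^0.2165 = exp(0.2165 × -0.7985) = 0.8412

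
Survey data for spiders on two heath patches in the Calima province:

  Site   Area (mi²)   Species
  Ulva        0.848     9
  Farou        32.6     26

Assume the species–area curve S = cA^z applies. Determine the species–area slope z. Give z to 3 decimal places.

Taking logs: ln S = ln c + z ln A, so z = (ln S₂ − ln S₁)/(ln A₂ − ln A₁).
z = ln(26/9) / ln(32.6/0.848) = ln(2.889) / ln(38.44) = 1.0609 / 3.6492 = 0.2907

0.291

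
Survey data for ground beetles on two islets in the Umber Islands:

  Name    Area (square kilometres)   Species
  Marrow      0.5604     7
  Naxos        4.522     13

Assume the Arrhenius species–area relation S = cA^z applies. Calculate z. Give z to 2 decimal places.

Taking logs: ln S = ln c + z ln A, so z = (ln S₂ − ln S₁)/(ln A₂ − ln A₁).
z = ln(13/7) / ln(4.522/0.5604) = ln(1.857) / ln(8.069) = 0.6190 / 2.0881 = 0.2965

0.30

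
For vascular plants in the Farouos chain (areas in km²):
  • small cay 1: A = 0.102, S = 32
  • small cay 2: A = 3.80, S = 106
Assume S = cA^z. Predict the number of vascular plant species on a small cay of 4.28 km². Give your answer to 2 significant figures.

z = ln(106/32) / ln(3.8/0.102) = 1.1977 / 3.6178 = 0.3311
c = 32 / 0.102^0.3311 = 32 / 0.4697 = 68.13
S₃ = 68.13 × 4.28^0.3311 = 68.13 × 1.618 ≈ 110.3

110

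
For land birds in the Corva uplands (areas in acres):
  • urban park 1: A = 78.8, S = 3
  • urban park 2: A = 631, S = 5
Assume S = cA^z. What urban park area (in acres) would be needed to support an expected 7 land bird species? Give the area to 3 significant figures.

z = ln(5/3) / ln(631/78.8) = 0.5108 / 2.0804 = 0.2455
c = 3 / 78.8^0.2455 = 3 / 2.922 = 1.027
A = (7/1.027)^(1/0.2455) ⇒ ln A = ln(6.818)/0.2455 = 7.8176
A = e^7.8176 ≈ 2484 acres

2480 acres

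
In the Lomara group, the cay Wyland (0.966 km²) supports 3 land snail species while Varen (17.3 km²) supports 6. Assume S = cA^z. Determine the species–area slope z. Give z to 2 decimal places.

Taking logs: ln S = ln c + z ln A, so z = (ln S₂ − ln S₁)/(ln A₂ − ln A₁).
z = ln(6/3) / ln(17.3/0.966) = ln(2) / ln(17.91) = 0.6931 / 2.8853 = 0.2402

0.24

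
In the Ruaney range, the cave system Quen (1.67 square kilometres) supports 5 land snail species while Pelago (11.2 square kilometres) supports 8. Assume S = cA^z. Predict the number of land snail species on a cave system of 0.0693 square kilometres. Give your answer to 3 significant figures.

z = ln(8/5) / ln(11.2/1.67) = 0.4700 / 1.9031 = 0.2470
c = 5 / 1.67^0.2470 = 5 / 1.135 = 4.405
S₃ = 4.405 × 0.0693^0.2470 = 4.405 × 0.5172 ≈ 2.279

2.28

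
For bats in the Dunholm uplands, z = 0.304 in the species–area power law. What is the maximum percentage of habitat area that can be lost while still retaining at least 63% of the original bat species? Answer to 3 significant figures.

78.1%

Need (A_new/A_old)^0.304 = 0.63, so A_new/A_old = 0.63^(1/0.304) = 0.63^3.289
ln(A_new/A_old) = ln 0.63 / 0.304 = -0.4620 / 0.304 = -1.5199
A_new/A_old = e^-1.5199 ≈ 0.2187
Fraction that can be lost = 1 − 0.2187 = 0.7813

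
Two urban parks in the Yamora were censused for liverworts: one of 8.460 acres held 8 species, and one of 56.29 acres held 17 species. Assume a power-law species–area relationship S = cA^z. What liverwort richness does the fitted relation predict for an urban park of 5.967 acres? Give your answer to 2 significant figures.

z = ln(17/8) / ln(56.29/8.46) = 0.7538 / 1.8952 = 0.3977
c = 8 / 8.46^0.3977 = 8 / 2.338 = 3.422
S₃ = 3.422 × 5.967^0.3977 = 3.422 × 2.035 ≈ 6.963

7.0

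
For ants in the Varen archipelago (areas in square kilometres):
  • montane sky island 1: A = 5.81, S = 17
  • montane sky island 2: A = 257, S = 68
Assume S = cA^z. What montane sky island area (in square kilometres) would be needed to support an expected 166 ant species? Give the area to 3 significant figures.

z = ln(68/17) / ln(257/5.81) = 1.3863 / 3.7895 = 0.3658
c = 17 / 5.81^0.3658 = 17 / 1.904 = 8.931
A = (166/8.931)^(1/0.3658) ⇒ ln A = ln(18.59)/0.3658 = 7.9887
A = e^7.9887 ≈ 2947 square kilometres

2950 square kilometres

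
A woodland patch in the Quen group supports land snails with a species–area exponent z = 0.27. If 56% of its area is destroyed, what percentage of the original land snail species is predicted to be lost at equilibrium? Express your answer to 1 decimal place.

S_new/S_old = (A_new/A_old)^z = 0.44^0.27
= exp(0.27 × ln 0.44) = exp(0.27 × -0.8210) = exp(-0.2217) ≈ 0.8012
Fraction lost = 1 − 0.8012 = 0.1988

19.9%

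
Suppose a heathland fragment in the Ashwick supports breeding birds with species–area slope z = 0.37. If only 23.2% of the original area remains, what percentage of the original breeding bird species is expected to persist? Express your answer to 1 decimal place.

58.2%

S_new/S_old = (A_new/A_old)^z = 0.232^0.37
= exp(0.37 × ln 0.232) = exp(0.37 × -1.4610) = exp(-0.5406) ≈ 0.5824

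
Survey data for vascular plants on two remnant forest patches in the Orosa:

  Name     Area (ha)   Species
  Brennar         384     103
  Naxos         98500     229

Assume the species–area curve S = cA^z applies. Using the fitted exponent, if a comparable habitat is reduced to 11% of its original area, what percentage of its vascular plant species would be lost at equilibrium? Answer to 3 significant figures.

z = ln(229/103) / ln(98500/384) = 0.7990 / 5.5472 = 0.1440
S_new/S_old = (A_new/A_old)^z = 0.11^0.1440 = exp(0.1440 × -2.2073) = 0.7277
Fraction lost = 1 − 0.7277 = 0.2723

27.2%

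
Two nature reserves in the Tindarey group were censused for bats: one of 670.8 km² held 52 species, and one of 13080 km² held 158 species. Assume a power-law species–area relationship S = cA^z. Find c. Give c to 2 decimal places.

z = ln(S₂/S₁) / ln(A₂/A₁) = ln(158/52) / ln(13080/670.8) = 1.1114 / 2.9704 = 0.3741
c = S₁ / A₁^z = 52 / 670.8^0.3741 = 52 / 11.42 = 4.555

4.55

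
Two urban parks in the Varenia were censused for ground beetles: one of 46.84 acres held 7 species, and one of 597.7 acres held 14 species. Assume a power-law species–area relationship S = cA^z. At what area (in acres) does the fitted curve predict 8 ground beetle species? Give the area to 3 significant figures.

76.5 acres

z = ln(14/7) / ln(597.7/46.84) = 0.6931 / 2.5464 = 0.2722
c = 7 / 46.84^0.2722 = 7 / 2.849 = 2.457
A = (8/2.457)^(1/0.2722) ⇒ ln A = ln(3.257)/0.2722 = 4.3373
A = e^4.3373 ≈ 76.5 acres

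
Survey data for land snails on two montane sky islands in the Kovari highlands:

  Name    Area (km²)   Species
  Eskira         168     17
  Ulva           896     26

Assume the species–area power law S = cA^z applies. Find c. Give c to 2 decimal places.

z = ln(S₂/S₁) / ln(A₂/A₁) = ln(26/17) / ln(896/168) = 0.4249 / 1.6740 = 0.2538
c = S₁ / A₁^z = 17 / 168^0.2538 = 17 / 3.671 = 4.631

4.63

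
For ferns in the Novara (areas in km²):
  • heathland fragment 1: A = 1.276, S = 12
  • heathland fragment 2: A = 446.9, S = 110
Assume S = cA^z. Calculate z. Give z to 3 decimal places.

Taking logs: ln S = ln c + z ln A, so z = (ln S₂ − ln S₁)/(ln A₂ − ln A₁).
z = ln(110/12) / ln(446.9/1.276) = ln(9.167) / ln(350.2) = 2.2156 / 5.8586 = 0.3782

0.378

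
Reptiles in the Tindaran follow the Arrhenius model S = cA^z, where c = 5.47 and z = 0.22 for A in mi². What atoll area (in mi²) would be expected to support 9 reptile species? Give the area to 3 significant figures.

9 = 5.47 × A^0.22  ⇒  A^0.22 = 9/5.47 = 1.645
ln A = ln(1.645) / 0.22 = 0.4979 / 0.22 = 2.2634
A = e^2.2634 ≈ 9.616 mi²

9.62 mi²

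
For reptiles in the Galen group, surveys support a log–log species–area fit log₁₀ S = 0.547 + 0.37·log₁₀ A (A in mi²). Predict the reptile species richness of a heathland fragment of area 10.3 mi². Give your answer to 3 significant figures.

8.35

S = 3.524 × 10.3^0.37
ln S = ln 3.524 + 0.37 × ln 10.3 = 1.2595 + 0.37 × 2.3321 = 2.1224
S = e^2.1224 ≈ 8.351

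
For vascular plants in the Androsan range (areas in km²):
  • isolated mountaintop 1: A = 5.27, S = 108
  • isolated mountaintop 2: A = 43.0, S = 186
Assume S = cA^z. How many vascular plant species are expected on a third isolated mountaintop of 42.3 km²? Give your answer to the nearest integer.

185

z = ln(186/108) / ln(43/5.27) = 0.5436 / 2.0992 = 0.2590
c = 108 / 5.27^0.2590 = 108 / 1.538 = 70.23
S₃ = 70.23 × 42.3^0.2590 = 70.23 × 2.637 ≈ 185.2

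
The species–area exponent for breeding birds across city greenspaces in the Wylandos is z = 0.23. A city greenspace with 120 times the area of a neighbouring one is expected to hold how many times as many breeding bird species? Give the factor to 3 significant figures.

3.01

S₂/S₁ = (A₂/A₁)^z = 120^0.23
ln(S₂/S₁) = 0.23 × ln 120 = 0.23 × 4.7875 = 1.1011
S₂/S₁ = e^1.1011 ≈ 3.008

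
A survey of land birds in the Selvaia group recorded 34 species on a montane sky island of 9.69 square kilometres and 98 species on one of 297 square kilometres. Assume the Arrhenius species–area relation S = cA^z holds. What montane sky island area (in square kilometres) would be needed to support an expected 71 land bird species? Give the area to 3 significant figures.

z = ln(98/34) / ln(297/9.69) = 1.0586 / 3.4226 = 0.3093
c = 34 / 9.69^0.3093 = 34 / 2.019 = 16.84
A = (71/16.84)^(1/0.3093) ⇒ ln A = ln(4.215)/0.3093 = 4.6517
A = e^4.6517 ≈ 104.8 square kilometres

105 square kilometres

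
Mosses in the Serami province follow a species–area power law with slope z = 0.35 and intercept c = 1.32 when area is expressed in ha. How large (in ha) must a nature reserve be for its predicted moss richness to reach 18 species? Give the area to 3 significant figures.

1750 ha

18 = 1.32 × A^0.35  ⇒  A^0.35 = 18/1.32 = 13.64
ln A = ln(13.64) / 0.35 = 2.6127 / 0.35 = 7.4650
A = e^7.4650 ≈ 1746 ha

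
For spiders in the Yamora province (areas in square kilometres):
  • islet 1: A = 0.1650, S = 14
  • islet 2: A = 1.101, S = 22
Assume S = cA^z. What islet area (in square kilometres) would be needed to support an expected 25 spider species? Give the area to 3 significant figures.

1.88 square kilometres

z = ln(22/14) / ln(1.101/0.165) = 0.4520 / 1.8980 = 0.2381
c = 14 / 0.165^0.2381 = 14 / 0.6511 = 21.5
A = (25/21.5)^(1/0.2381) ⇒ ln A = ln(1.163)/0.2381 = 0.6330
A = e^0.6330 ≈ 1.883 square kilometres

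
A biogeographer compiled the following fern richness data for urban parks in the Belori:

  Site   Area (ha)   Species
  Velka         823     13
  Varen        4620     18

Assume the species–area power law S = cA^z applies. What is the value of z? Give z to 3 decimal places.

Taking logs: ln S = ln c + z ln A, so z = (ln S₂ − ln S₁)/(ln A₂ − ln A₁).
z = ln(18/13) / ln(4620/823) = ln(1.385) / ln(5.614) = 0.3254 / 1.7252 = 0.1886

0.189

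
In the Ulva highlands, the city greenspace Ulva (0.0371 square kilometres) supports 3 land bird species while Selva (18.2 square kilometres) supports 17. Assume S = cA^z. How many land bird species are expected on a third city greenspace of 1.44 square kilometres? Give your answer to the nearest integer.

8

z = ln(17/3) / ln(18.2/0.0371) = 1.7346 / 6.1956 = 0.2800
c = 3 / 0.0371^0.2800 = 3 / 0.3976 = 7.545
S₃ = 7.545 × 1.44^0.2800 = 7.545 × 1.107 ≈ 8.356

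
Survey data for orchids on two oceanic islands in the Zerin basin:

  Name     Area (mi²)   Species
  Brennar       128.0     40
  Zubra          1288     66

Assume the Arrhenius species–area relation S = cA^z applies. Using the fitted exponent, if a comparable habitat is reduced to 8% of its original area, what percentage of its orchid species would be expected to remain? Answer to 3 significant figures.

z = ln(66/40) / ln(1288/128) = 0.5008 / 2.3088 = 0.2169
S_new/S_old = (A_new/A_old)^z = 0.08^0.2169 = exp(0.2169 × -2.5257) = 0.5782

57.8%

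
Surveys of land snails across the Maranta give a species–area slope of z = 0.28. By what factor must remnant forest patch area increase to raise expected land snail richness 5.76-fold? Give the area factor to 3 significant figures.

(A₂/A₁)^0.28 = 5.76, so A₂/A₁ = 5.76^(1/0.28) = 5.76^3.571
ln(A₂/A₁) = ln 5.76 / 0.28 = 1.7509 / 0.28 = 6.2533
A₂/A₁ = e^6.2533 ≈ 519.8

520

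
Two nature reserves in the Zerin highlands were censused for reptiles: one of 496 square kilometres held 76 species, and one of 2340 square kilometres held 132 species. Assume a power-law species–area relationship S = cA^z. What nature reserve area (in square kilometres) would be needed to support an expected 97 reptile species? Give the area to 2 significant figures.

z = ln(132/76) / ln(2340/496) = 0.5521 / 1.5513 = 0.3559
c = 76 / 496^0.3559 = 76 / 9.104 = 8.348
A = (97/8.348)^(1/0.3559) ⇒ ln A = ln(11.62)/0.3559 = 6.8922
A = e^6.8922 ≈ 984.5 square kilometres

980 square kilometres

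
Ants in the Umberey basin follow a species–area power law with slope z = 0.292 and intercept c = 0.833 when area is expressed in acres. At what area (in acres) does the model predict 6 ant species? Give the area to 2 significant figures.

6 = 0.833 × A^0.292  ⇒  A^0.292 = 6/0.833 = 7.203
ln A = ln(7.203) / 0.292 = 1.9745 / 0.292 = 6.7619
A = e^6.7619 ≈ 864.3 acres

860 acres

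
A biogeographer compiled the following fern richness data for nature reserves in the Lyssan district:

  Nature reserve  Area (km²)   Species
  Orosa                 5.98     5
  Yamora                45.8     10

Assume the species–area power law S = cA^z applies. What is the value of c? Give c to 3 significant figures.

2.72

z = ln(S₂/S₁) / ln(A₂/A₁) = ln(10/5) / ln(45.8/5.98) = 0.6931 / 2.0359 = 0.3405
c = S₁ / A₁^z = 5 / 5.98^0.3405 = 5 / 1.838 = 2.72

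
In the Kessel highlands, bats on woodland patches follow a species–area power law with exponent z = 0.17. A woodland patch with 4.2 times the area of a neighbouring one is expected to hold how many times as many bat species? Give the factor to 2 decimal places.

1.28

S₂/S₁ = (A₂/A₁)^z = 4.2^0.17
ln(S₂/S₁) = 0.17 × ln 4.2 = 0.17 × 1.4351 = 0.2440
S₂/S₁ = e^0.2440 ≈ 1.276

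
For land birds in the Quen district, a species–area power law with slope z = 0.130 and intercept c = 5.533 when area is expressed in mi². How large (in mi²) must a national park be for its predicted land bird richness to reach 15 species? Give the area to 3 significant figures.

2150 mi²

15 = 5.533 × A^0.13  ⇒  A^0.13 = 15/5.533 = 2.711
ln A = ln(2.711) / 0.13 = 0.9973 / 0.13 = 7.6717
A = e^7.6717 ≈ 2147 mi²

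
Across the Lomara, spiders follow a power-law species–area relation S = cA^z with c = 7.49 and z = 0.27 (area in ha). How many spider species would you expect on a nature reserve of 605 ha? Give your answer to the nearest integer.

42

S = 7.49 × 605^0.27 = 7.49 × 5.637 ≈ 42.22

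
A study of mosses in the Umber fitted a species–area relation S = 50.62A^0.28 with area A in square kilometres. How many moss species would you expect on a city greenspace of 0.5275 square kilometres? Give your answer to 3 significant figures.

42.3

S = 50.62 × 0.5275^0.28
ln S = ln 50.62 + 0.28 × ln 0.5275 = 3.9243 + 0.28 × -0.6396 = 3.7453
S = e^3.7453 ≈ 42.32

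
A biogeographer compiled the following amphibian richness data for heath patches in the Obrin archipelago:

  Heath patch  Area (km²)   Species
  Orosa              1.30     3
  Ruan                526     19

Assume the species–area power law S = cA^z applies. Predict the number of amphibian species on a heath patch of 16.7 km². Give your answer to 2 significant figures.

6.6

z = ln(19/3) / ln(526/1.3) = 1.8458 / 6.0029 = 0.3075
c = 3 / 1.3^0.3075 = 3 / 1.084 = 2.767
S₃ = 2.767 × 16.7^0.3075 = 2.767 × 2.377 ≈ 6.577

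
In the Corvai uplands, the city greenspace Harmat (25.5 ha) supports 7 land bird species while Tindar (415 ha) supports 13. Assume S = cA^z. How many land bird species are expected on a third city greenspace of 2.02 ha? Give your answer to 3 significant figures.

z = ln(13/7) / ln(415/25.5) = 0.6190 / 2.7896 = 0.2219
c = 7 / 25.5^0.2219 = 7 / 2.052 = 3.412
S₃ = 3.412 × 2.02^0.2219 = 3.412 × 1.169 ≈ 3.988

3.99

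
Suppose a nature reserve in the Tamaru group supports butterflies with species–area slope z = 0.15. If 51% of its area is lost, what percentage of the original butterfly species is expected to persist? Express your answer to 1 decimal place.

89.9%

S_new/S_old = (A_new/A_old)^z = 0.49^0.15
= exp(0.15 × ln 0.49) = exp(0.15 × -0.7133) = exp(-0.1070) ≈ 0.8985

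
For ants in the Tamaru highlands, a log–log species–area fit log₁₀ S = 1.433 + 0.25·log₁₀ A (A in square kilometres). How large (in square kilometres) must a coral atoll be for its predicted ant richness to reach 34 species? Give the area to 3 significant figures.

2.48 square kilometres

34 = 27.1 × A^0.25  ⇒  A^0.25 = 34/27.1 = 1.255
ln A = ln(1.255) / 0.25 = 0.2268 / 0.25 = 0.9070
A = e^0.9070 ≈ 2.477 square kilometres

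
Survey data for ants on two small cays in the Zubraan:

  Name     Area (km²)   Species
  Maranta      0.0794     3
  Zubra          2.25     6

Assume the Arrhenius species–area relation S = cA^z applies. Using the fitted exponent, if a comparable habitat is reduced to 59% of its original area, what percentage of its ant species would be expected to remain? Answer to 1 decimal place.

z = ln(6/3) / ln(2.25/0.0794) = 0.6931 / 3.3442 = 0.2073
S_new/S_old = (A_new/A_old)^z = 0.59^0.2073 = exp(0.2073 × -0.5276) = 0.8964

89.6%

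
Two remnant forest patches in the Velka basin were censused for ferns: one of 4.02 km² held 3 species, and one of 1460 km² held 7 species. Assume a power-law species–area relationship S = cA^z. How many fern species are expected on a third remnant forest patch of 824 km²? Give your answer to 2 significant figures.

6.4

z = ln(7/3) / ln(1460/4.02) = 0.8473 / 5.8949 = 0.1437
c = 3 / 4.02^0.1437 = 3 / 1.221 = 2.456
S₃ = 2.456 × 824^0.1437 = 2.456 × 2.625 ≈ 6.447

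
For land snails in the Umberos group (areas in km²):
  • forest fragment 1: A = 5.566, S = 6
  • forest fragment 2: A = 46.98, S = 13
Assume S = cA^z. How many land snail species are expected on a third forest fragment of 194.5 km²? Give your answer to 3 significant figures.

21.8

z = ln(13/6) / ln(46.98/5.566) = 0.7732 / 2.1330 = 0.3625
c = 6 / 5.566^0.3625 = 6 / 1.863 = 3.22
S₃ = 3.22 × 194.5^0.3625 = 3.22 × 6.756 ≈ 21.76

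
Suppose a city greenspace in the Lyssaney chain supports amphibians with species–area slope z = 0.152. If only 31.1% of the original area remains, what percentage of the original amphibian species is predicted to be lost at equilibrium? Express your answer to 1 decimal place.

16.3%

S_new/S_old = (A_new/A_old)^z = 0.311^0.152
= exp(0.152 × ln 0.311) = exp(0.152 × -1.1680) = exp(-0.1775) ≈ 0.8373
Fraction lost = 1 − 0.8373 = 0.1627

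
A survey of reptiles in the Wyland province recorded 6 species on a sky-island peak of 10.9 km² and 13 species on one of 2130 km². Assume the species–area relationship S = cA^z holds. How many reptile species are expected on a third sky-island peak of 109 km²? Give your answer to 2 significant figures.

z = ln(13/6) / ln(2130/10.9) = 0.7732 / 5.2751 = 0.1466
c = 6 / 10.9^0.1466 = 6 / 1.419 = 4.228
S₃ = 4.228 × 109^0.1466 = 4.228 × 1.989 ≈ 8.409

8.4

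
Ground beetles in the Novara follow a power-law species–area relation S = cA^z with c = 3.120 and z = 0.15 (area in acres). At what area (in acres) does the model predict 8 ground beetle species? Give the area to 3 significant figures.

8 = 3.12 × A^0.15  ⇒  A^0.15 = 8/3.12 = 2.564
ln A = ln(2.564) / 0.15 = 0.9416 / 0.15 = 6.2774
A = e^6.2774 ≈ 532.4 acres

532 acres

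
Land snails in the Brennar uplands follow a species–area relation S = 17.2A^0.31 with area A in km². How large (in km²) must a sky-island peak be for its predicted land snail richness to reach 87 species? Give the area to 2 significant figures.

190 km²

87 = 17.2 × A^0.31  ⇒  A^0.31 = 87/17.2 = 5.058
ln A = ln(5.058) / 0.31 = 1.6210 / 0.31 = 5.2290
A = e^5.2290 ≈ 186.6 km²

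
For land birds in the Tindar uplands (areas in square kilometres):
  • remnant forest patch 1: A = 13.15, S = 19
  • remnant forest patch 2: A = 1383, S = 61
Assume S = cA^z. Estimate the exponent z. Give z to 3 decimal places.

0.251

Taking logs: ln S = ln c + z ln A, so z = (ln S₂ − ln S₁)/(ln A₂ − ln A₁).
z = ln(61/19) / ln(1383/13.15) = ln(3.211) / ln(105.2) = 1.1664 / 4.6556 = 0.2505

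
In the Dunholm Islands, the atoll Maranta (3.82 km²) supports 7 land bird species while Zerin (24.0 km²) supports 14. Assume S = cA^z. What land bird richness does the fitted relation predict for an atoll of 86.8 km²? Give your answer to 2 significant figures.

z = ln(14/7) / ln(24/3.82) = 0.6931 / 1.8378 = 0.3772
c = 7 / 3.82^0.3772 = 7 / 1.658 = 4.222
S₃ = 4.222 × 86.8^0.3772 = 4.222 × 5.384 ≈ 22.74

23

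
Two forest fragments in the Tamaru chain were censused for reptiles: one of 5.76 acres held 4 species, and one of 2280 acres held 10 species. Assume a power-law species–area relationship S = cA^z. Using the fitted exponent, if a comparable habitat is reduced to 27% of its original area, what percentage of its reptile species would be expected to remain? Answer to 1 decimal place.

81.8%

z = ln(10/4) / ln(2280/5.76) = 0.9163 / 5.9810 = 0.1532
S_new/S_old = (A_new/A_old)^z = 0.27^0.1532 = exp(0.1532 × -1.3093) = 0.8182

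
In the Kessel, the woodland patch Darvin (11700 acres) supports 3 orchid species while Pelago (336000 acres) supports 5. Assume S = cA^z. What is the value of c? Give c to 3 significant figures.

0.721

z = ln(S₂/S₁) / ln(A₂/A₁) = ln(5/3) / ln(336000/11700) = 0.5108 / 3.3575 = 0.1521
c = S₁ / A₁^z = 3 / 11700^0.1521 = 3 / 4.159 = 0.7214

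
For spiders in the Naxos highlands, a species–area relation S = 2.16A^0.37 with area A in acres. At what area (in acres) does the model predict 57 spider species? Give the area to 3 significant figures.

57 = 2.16 × A^0.37  ⇒  A^0.37 = 57/2.16 = 26.39
ln A = ln(26.39) / 0.37 = 3.2729 / 0.37 = 8.8458
A = e^8.8458 ≈ 6945 acres

6950 acres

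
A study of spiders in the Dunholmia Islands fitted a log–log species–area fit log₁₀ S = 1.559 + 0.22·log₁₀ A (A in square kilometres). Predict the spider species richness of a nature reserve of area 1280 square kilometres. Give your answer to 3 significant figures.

175

S = 36.22 × 1280^0.22
ln S = ln 36.22 + 0.22 × ln 1280 = 3.5897 + 0.22 × 7.1546 = 5.1637
S = e^5.1637 ≈ 174.8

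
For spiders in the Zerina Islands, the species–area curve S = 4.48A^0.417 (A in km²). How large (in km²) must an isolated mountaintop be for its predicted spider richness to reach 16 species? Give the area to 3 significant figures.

16 = 4.48 × A^0.417  ⇒  A^0.417 = 16/4.48 = 3.571
ln A = ln(3.571) / 0.417 = 1.2730 / 0.417 = 3.0527
A = e^3.0527 ≈ 21.17 km²

21.2 km²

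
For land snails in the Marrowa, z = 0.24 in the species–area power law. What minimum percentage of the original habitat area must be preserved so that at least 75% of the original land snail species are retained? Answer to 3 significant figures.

30.2%

Need (A_new/A_old)^0.24 = 0.75, so A_new/A_old = 0.75^(1/0.24) = 0.75^4.167
ln(A_new/A_old) = ln 0.75 / 0.24 = -0.2877 / 0.24 = -1.1987
A_new/A_old = e^-1.1987 ≈ 0.3016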